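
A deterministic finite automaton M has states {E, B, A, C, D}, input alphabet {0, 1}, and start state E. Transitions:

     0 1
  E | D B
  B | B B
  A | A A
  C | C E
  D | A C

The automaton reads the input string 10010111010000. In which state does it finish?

E → B → B → B → B → B → B → B → B → B → B → B → B → B → B

B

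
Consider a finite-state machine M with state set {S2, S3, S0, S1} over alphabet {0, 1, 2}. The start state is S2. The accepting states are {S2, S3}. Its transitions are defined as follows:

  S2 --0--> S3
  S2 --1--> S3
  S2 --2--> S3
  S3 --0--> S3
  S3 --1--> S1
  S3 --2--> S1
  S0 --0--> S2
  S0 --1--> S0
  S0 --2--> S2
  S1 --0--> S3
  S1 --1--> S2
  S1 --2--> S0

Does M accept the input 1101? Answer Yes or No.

S2 → S3 → S1 → S3 → S1
End state S1 is not accepting.

No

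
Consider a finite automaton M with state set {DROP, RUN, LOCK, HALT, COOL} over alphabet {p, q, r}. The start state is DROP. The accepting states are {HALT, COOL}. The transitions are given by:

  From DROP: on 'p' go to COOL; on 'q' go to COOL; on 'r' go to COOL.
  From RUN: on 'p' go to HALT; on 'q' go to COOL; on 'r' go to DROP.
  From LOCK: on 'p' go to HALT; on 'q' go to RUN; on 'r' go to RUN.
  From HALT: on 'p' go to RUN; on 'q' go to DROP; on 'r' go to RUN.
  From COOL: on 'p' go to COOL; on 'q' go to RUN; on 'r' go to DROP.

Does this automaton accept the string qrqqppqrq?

start at DROP
read 'q': DROP → COOL
read 'r': COOL → DROP
read 'q': DROP → COOL
read 'q': COOL → RUN
read 'p': RUN → HALT
read 'p': HALT → RUN
read 'q': RUN → COOL
read 'r': COOL → DROP
read 'q': DROP → COOL
End state COOL is accepting.

Yes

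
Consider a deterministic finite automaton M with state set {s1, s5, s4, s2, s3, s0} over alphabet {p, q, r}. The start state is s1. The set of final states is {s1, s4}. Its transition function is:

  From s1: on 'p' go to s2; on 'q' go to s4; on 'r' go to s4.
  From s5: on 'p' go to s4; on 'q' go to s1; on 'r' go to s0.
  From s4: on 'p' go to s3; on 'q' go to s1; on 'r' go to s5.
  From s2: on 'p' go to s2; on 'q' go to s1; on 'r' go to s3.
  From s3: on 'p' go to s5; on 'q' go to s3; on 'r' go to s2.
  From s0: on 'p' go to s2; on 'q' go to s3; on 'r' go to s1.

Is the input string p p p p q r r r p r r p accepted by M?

Trace: s1 -p-> s2 -p-> s2 -p-> s2 -p-> s2 -q-> s1 -r-> s4 -r-> s5 -r-> s0 -p-> s2 -r-> s3 -r-> s2 -p-> s2
End state s2 is not accepting.

No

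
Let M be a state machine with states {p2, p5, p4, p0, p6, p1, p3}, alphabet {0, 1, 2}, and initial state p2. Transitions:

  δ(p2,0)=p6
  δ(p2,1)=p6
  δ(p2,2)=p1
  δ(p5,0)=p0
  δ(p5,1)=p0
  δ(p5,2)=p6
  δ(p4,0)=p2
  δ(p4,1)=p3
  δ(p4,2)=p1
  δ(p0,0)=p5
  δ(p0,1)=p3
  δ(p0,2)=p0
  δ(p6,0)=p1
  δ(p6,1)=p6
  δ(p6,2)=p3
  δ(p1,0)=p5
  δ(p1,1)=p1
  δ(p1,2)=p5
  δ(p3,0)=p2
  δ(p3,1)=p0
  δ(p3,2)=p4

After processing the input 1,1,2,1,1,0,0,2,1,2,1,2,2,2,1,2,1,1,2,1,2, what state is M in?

Trace: p2 -1-> p6 -1-> p6 -2-> p3 -1-> p0 -1-> p3 -0-> p2 -0-> p6 -2-> p3 -1-> p0 -2-> p0 -1-> p3 -2-> p4 -2-> p1 -2-> p5 -1-> p0 -2-> p0 -1-> p3 -1-> p0 -2-> p0 -1-> p3 -2-> p4

p4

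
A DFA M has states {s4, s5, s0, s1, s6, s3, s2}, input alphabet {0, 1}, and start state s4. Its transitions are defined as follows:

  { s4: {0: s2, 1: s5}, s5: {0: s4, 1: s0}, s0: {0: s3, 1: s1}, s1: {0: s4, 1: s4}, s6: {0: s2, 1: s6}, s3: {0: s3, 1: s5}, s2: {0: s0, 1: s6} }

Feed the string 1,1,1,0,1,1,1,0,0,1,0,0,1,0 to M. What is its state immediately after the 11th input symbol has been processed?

s4 → s5 → s0 → s1 → s4 → s5 → s0 → s1 → s4 → s2 → s6 → s2
After 11 symbols: s2.

s2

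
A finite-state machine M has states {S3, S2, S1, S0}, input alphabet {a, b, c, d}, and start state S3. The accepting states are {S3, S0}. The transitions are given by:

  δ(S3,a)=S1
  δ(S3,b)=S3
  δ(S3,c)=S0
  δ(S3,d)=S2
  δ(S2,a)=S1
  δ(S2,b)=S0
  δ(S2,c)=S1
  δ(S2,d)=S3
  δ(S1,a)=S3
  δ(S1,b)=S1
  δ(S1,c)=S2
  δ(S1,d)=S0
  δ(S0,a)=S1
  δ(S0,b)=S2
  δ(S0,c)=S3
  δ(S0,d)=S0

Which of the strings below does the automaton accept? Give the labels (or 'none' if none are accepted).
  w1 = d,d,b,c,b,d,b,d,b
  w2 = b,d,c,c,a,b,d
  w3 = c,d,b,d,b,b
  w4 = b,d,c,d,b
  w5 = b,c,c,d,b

w1, w2, w3, w5

w1:
  start at S3
  read 'd': S3 → S2
  read 'd': S2 → S3
  read 'b': S3 → S3
  read 'c': S3 → S0
  read 'b': S0 → S2
  read 'd': S2 → S3
  read 'b': S3 → S3
  read 'd': S3 → S2
  read 'b': S2 → S0
  end S0, accepted
w2:
  start at S3
  read 'b': S3 → S3
  read 'd': S3 → S2
  read 'c': S2 → S1
  read 'c': S1 → S2
  read 'a': S2 → S1
  read 'b': S1 → S1
  read 'd': S1 → S0
  end S0, accepted
w3:
  start at S3
  read 'c': S3 → S0
  read 'd': S0 → S0
  read 'b': S0 → S2
  read 'd': S2 → S3
  read 'b': S3 → S3
  read 'b': S3 → S3
  end S3, accepted
w4:
  start at S3
  read 'b': S3 → S3
  read 'd': S3 → S2
  read 'c': S2 → S1
  read 'd': S1 → S0
  read 'b': S0 → S2
  end S2, rejected
w5:
  start at S3
  read 'b': S3 → S3
  read 'c': S3 → S0
  read 'c': S0 → S3
  read 'd': S3 → S2
  read 'b': S2 → S0
  end S0, accepted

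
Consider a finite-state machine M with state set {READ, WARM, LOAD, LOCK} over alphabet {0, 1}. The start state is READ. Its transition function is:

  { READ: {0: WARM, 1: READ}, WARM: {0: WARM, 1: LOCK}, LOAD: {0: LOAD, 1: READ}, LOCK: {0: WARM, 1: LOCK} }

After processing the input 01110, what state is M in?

READ → WARM → LOCK → LOCK → LOCK → WARM

WARM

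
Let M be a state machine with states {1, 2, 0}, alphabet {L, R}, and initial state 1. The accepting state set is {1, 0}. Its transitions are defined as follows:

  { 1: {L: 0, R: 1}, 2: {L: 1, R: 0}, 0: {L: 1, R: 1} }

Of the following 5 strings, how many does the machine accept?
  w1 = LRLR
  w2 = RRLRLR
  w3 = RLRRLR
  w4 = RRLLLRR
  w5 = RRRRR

w1:
  start at 1
  read 'L': 1 → 0
  read 'R': 0 → 1
  read 'L': 1 → 0
  read 'R': 0 → 1
  end 1, accepted
w2:
  start at 1
  read 'R': 1 → 1
  read 'R': 1 → 1
  read 'L': 1 → 0
  read 'R': 0 → 1
  read 'L': 1 → 0
  read 'R': 0 → 1
  end 1, accepted
w3:
  start at 1
  read 'R': 1 → 1
  read 'L': 1 → 0
  read 'R': 0 → 1
  read 'R': 1 → 1
  read 'L': 1 → 0
  read 'R': 0 → 1
  end 1, accepted
w4:
  start at 1
  read 'R': 1 → 1
  read 'R': 1 → 1
  read 'L': 1 → 0
  read 'L': 0 → 1
  read 'L': 1 → 0
  read 'R': 0 → 1
  read 'R': 1 → 1
  end 1, accepted
w5:
  start at 1
  read 'R': 1 → 1
  read 'R': 1 → 1
  read 'R': 1 → 1
  read 'R': 1 → 1
  read 'R': 1 → 1
  end 1, accepted

5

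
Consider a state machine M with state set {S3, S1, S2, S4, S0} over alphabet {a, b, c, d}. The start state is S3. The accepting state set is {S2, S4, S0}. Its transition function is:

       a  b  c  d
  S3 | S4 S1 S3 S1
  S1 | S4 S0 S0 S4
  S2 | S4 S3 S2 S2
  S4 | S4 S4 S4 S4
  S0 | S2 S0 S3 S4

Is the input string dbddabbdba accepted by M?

Yes

Trace: S3 -d-> S1 -b-> S0 -d-> S4 -d-> S4 -a-> S4 -b-> S4 -b-> S4 -d-> S4 -b-> S4 -a-> S4
End state S4 is accepting.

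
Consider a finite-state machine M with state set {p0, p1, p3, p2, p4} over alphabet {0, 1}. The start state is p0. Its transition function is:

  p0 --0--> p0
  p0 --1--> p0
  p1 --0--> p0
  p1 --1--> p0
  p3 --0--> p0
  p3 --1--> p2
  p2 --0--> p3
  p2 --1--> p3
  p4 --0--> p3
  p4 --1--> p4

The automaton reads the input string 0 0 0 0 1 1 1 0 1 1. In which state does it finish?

p0

Trace: p0 -0-> p0 -0-> p0 -0-> p0 -0-> p0 -1-> p0 -1-> p0 -1-> p0 -0-> p0 -1-> p0 -1-> p0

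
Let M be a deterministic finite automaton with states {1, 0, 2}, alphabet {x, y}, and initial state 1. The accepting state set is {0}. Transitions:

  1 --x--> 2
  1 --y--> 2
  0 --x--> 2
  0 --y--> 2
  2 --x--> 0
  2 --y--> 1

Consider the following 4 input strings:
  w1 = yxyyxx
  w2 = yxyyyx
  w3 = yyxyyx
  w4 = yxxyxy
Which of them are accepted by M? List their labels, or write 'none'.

w1, w2, w3

w1:
  start at 1
  read 'y': 1 → 2
  read 'x': 2 → 0
  read 'y': 0 → 2
  read 'y': 2 → 1
  read 'x': 1 → 2
  read 'x': 2 → 0
  end 0, accepted
w2:
  start at 1
  read 'y': 1 → 2
  read 'x': 2 → 0
  read 'y': 0 → 2
  read 'y': 2 → 1
  read 'y': 1 → 2
  read 'x': 2 → 0
  end 0, accepted
w3:
  start at 1
  read 'y': 1 → 2
  read 'y': 2 → 1
  read 'x': 1 → 2
  read 'y': 2 → 1
  read 'y': 1 → 2
  read 'x': 2 → 0
  end 0, accepted
w4:
  start at 1
  read 'y': 1 → 2
  read 'x': 2 → 0
  read 'x': 0 → 2
  read 'y': 2 → 1
  read 'x': 1 → 2
  read 'y': 2 → 1
  end 1, rejected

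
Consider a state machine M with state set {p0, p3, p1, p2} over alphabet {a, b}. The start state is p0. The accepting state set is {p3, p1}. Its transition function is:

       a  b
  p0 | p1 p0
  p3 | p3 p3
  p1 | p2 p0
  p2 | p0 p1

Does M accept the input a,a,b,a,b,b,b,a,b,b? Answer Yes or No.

p0 → p1 → p2 → p1 → p2 → p1 → p0 → p0 → p1 → p0 → p0
End state p0 is not accepting.

No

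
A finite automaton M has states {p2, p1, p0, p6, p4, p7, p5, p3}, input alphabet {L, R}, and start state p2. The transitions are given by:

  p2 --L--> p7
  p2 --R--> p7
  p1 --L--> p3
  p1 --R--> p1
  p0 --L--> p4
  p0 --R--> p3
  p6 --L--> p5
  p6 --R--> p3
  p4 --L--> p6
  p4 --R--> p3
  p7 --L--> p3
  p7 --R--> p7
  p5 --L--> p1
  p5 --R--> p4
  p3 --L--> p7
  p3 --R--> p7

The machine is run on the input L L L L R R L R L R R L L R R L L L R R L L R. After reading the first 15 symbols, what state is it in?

Trace: p2 -L-> p7 -L-> p3 -L-> p7 -L-> p3 -R-> p7 -R-> p7 -L-> p3 -R-> p7 -L-> p3 -R-> p7 -R-> p7 -L-> p3 -L-> p7 -R-> p7 -R-> p7
After 15 symbols: p7.

p7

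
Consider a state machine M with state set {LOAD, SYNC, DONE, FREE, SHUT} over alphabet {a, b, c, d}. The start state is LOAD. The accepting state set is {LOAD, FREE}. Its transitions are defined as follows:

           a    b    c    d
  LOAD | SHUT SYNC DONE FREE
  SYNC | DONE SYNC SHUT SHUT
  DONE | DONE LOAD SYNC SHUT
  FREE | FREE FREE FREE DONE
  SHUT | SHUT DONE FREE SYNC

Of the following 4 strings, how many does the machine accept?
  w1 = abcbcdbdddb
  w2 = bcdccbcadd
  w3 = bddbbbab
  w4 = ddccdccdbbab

w1: Trace: LOAD -a-> SHUT -b-> DONE -c-> SYNC -b-> SYNC -c-> SHUT -d-> SYNC -b-> SYNC -d-> SHUT -d-> SYNC -d-> SHUT -b-> DONE  → end DONE, rejected
w2: Trace: LOAD -b-> SYNC -c-> SHUT -d-> SYNC -c-> SHUT -c-> FREE -b-> FREE -c-> FREE -a-> FREE -d-> DONE -d-> SHUT  → end SHUT, rejected
w3: Trace: LOAD -b-> SYNC -d-> SHUT -d-> SYNC -b-> SYNC -b-> SYNC -b-> SYNC -a-> DONE -b-> LOAD  → end LOAD, accepted
w4: Trace: LOAD -d-> FREE -d-> DONE -c-> SYNC -c-> SHUT -d-> SYNC -c-> SHUT -c-> FREE -d-> DONE -b-> LOAD -b-> SYNC -a-> DONE -b-> LOAD  → end LOAD, accepted

2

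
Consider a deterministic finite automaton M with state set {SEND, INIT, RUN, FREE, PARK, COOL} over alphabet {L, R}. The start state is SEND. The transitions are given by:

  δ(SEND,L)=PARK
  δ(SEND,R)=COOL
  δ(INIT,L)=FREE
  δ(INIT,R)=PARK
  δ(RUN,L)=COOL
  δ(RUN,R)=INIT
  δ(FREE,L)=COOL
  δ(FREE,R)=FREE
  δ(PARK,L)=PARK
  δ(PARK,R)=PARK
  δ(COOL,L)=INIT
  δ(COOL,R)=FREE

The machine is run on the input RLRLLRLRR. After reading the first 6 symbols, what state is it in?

start at SEND
read 'R': SEND → COOL
read 'L': COOL → INIT
read 'R': INIT → PARK
read 'L': PARK → PARK
read 'L': PARK → PARK
read 'R': PARK → PARK
After 6 symbols: PARK.

PARK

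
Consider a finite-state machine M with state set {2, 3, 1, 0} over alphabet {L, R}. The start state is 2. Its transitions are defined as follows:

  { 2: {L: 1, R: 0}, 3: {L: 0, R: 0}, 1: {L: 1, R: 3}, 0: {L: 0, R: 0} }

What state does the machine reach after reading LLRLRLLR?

2 → 1 → 1 → 3 → 0 → 0 → 0 → 0 → 0

0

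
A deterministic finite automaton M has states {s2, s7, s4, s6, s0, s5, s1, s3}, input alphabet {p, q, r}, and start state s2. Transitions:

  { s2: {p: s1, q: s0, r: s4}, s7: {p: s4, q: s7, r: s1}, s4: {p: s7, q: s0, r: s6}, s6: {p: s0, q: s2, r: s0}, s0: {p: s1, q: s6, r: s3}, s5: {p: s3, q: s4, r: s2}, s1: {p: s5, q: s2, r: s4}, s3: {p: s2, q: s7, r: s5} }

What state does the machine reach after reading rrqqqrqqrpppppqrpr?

Trace: s2 -r-> s4 -r-> s6 -q-> s2 -q-> s0 -q-> s6 -r-> s0 -q-> s6 -q-> s2 -r-> s4 -p-> s7 -p-> s4 -p-> s7 -p-> s4 -p-> s7 -q-> s7 -r-> s1 -p-> s5 -r-> s2

s2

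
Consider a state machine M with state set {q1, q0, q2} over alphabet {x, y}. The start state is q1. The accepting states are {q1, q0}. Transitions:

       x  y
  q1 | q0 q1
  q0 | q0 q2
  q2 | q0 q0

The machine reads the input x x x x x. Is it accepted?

start at q1
read 'x': q1 → q0
read 'x': q0 → q0
read 'x': q0 → q0
read 'x': q0 → q0
read 'x': q0 → q0
End state q0 is accepting.

Yes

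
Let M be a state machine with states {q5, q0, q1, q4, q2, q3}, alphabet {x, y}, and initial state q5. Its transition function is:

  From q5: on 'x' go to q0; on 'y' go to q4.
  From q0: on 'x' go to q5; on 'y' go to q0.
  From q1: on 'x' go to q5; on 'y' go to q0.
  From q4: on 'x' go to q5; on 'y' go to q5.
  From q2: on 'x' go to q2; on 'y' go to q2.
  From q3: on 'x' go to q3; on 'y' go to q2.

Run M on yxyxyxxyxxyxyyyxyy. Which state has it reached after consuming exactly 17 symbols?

q5 → q4 → q5 → q4 → q5 → q4 → q5 → q0 → q0 → q5 → q0 → q0 → q5 → q4 → q5 → q4 → q5 → q4
After 17 symbols: q4.

q4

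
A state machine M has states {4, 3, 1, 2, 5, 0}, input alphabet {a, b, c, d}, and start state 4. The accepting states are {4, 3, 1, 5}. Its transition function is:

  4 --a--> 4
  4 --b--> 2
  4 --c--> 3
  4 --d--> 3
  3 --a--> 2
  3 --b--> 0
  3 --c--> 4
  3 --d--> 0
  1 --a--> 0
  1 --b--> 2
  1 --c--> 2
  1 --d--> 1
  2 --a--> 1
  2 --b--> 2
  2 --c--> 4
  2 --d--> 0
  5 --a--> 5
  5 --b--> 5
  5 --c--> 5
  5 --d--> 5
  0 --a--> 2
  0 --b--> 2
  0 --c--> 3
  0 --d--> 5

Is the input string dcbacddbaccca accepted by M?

Yes

Trace: 4 -d-> 3 -c-> 4 -b-> 2 -a-> 1 -c-> 2 -d-> 0 -d-> 5 -b-> 5 -a-> 5 -c-> 5 -c-> 5 -c-> 5 -a-> 5
End state 5 is accepting.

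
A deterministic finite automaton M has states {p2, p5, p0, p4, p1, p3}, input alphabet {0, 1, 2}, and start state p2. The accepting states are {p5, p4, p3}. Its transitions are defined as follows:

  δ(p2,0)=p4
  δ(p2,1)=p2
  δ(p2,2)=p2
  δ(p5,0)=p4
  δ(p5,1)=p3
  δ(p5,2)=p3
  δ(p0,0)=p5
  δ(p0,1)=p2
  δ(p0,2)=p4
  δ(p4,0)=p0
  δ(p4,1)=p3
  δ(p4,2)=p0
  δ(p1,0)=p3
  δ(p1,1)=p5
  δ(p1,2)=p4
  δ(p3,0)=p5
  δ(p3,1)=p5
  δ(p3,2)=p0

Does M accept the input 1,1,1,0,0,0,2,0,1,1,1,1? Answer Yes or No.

Yes

start at p2
read '1': p2 → p2
read '1': p2 → p2
read '1': p2 → p2
read '0': p2 → p4
read '0': p4 → p0
read '0': p0 → p5
read '2': p5 → p3
read '0': p3 → p5
read '1': p5 → p3
read '1': p3 → p5
read '1': p5 → p3
read '1': p3 → p5
End state p5 is accepting.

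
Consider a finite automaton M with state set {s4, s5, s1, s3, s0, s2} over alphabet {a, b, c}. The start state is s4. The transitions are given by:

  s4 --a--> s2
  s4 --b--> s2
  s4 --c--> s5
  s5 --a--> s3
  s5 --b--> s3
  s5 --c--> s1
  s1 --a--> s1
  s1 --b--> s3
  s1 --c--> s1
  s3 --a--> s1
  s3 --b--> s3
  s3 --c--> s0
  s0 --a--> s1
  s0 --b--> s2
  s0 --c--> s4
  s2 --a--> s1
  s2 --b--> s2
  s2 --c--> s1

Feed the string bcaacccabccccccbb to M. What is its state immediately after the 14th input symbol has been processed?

start at s4
read 'b': s4 → s2
read 'c': s2 → s1
read 'a': s1 → s1
read 'a': s1 → s1
read 'c': s1 → s1
read 'c': s1 → s1
read 'c': s1 → s1
read 'a': s1 → s1
read 'b': s1 → s3
read 'c': s3 → s0
read 'c': s0 → s4
read 'c': s4 → s5
read 'c': s5 → s1
read 'c': s1 → s1
After 14 symbols: s1.

s1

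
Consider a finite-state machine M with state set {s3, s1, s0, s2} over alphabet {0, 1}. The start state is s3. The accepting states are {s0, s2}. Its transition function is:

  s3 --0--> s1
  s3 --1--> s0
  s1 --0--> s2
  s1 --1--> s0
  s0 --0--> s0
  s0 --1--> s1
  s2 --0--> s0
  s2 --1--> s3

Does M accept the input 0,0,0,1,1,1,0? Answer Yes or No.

Yes

s3 → s1 → s2 → s0 → s1 → s0 → s1 → s2
End state s2 is accepting.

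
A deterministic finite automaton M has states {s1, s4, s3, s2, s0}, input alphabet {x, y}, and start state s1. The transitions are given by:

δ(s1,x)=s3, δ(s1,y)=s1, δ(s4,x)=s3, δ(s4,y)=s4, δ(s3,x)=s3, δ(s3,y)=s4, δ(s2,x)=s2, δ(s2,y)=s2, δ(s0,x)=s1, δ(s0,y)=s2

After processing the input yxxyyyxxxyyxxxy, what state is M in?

s4

Trace: s1 -y-> s1 -x-> s3 -x-> s3 -y-> s4 -y-> s4 -y-> s4 -x-> s3 -x-> s3 -x-> s3 -y-> s4 -y-> s4 -x-> s3 -x-> s3 -x-> s3 -y-> s4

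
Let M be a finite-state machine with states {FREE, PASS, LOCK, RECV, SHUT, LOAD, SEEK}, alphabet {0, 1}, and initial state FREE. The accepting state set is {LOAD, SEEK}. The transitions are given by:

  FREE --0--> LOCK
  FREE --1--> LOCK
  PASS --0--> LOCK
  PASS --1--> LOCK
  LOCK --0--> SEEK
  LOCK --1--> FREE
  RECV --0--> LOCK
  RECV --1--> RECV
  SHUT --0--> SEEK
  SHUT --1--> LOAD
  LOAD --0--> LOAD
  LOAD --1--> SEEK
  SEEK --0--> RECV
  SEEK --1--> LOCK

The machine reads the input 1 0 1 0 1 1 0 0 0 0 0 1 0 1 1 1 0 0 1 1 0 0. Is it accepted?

Yes

Trace: FREE -1-> LOCK -0-> SEEK -1-> LOCK -0-> SEEK -1-> LOCK -1-> FREE -0-> LOCK -0-> SEEK -0-> RECV -0-> LOCK -0-> SEEK -1-> LOCK -0-> SEEK -1-> LOCK -1-> FREE -1-> LOCK -0-> SEEK -0-> RECV -1-> RECV -1-> RECV -0-> LOCK -0-> SEEK
End state SEEK is accepting.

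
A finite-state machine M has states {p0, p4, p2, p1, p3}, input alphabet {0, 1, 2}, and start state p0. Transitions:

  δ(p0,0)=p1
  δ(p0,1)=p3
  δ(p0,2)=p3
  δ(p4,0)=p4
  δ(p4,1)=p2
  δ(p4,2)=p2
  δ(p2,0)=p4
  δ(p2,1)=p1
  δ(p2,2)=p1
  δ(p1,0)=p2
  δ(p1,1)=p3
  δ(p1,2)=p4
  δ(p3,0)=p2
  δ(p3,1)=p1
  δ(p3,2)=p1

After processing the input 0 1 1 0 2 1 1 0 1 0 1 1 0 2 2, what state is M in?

p0 → p1 → p3 → p1 → p2 → p1 → p3 → p1 → p2 → p1 → p2 → p1 → p3 → p2 → p1 → p4

p4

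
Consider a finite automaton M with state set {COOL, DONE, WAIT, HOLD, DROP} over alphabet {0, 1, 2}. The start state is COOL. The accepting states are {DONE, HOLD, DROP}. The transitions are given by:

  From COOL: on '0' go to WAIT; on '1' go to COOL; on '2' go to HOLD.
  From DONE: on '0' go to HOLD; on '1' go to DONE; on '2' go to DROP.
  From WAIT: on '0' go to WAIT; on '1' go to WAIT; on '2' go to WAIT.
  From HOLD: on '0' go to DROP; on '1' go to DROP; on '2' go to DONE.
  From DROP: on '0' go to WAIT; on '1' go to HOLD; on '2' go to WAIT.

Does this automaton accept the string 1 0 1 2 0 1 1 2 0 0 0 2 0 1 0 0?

No

Trace: COOL -1-> COOL -0-> WAIT -1-> WAIT -2-> WAIT -0-> WAIT -1-> WAIT -1-> WAIT -2-> WAIT -0-> WAIT -0-> WAIT -0-> WAIT -2-> WAIT -0-> WAIT -1-> WAIT -0-> WAIT -0-> WAIT
End state WAIT is not accepting.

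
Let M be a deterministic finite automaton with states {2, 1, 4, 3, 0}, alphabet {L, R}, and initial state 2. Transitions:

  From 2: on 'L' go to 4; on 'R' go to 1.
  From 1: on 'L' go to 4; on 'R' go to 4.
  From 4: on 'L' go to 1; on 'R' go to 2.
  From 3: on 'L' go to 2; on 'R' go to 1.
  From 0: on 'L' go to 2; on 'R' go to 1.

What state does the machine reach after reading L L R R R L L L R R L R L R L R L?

Trace: 2 -L-> 4 -L-> 1 -R-> 4 -R-> 2 -R-> 1 -L-> 4 -L-> 1 -L-> 4 -R-> 2 -R-> 1 -L-> 4 -R-> 2 -L-> 4 -R-> 2 -L-> 4 -R-> 2 -L-> 4

4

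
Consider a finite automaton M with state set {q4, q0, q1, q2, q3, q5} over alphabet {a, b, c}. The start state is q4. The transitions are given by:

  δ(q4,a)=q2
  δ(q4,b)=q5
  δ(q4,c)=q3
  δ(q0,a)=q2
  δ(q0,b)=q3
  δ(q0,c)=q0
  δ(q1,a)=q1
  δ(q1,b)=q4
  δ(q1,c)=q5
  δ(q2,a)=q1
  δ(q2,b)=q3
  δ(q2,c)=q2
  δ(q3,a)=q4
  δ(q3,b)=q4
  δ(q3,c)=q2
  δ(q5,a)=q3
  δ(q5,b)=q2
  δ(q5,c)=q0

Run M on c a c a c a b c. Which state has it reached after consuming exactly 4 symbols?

q4 → q3 → q4 → q3 → q4
After 4 symbols: q4.

q4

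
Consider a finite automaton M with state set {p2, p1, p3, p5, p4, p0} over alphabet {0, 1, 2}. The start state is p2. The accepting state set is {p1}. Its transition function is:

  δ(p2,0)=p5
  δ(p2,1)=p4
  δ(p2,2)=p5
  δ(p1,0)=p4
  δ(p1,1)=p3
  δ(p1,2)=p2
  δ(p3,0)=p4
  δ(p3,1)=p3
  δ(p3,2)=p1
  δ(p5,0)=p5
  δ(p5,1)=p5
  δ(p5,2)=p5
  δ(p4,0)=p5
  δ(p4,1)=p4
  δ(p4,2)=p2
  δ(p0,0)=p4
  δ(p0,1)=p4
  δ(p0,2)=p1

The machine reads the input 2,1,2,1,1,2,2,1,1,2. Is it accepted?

p2 → p5 → p5 → p5 → p5 → p5 → p5 → p5 → p5 → p5 → p5
End state p5 is not accepting.

No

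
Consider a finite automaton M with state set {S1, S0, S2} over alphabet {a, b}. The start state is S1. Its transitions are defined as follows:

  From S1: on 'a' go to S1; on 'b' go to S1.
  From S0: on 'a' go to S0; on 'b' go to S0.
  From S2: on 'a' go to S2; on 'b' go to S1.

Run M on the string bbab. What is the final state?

Trace: S1 -b-> S1 -b-> S1 -a-> S1 -b-> S1

S1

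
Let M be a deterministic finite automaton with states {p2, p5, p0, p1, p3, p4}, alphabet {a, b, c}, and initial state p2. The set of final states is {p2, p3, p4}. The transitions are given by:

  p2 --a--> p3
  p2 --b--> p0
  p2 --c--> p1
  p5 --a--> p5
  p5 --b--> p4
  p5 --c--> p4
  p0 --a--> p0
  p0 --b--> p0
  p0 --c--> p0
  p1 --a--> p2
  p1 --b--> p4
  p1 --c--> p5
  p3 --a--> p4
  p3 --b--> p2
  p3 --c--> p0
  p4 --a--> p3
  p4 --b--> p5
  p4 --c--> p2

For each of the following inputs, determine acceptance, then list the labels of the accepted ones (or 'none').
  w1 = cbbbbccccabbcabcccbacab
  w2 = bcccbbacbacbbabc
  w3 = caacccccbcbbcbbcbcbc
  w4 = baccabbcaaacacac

w1:
  start at p2
  read 'c': p2 → p1
  read 'b': p1 → p4
  read 'b': p4 → p5
  read 'b': p5 → p4
  read 'b': p4 → p5
  read 'c': p5 → p4
  read 'c': p4 → p2
  read 'c': p2 → p1
  read 'c': p1 → p5
  read 'a': p5 → p5
  read 'b': p5 → p4
  read 'b': p4 → p5
  read 'c': p5 → p4
  read 'a': p4 → p3
  read 'b': p3 → p2
  read 'c': p2 → p1
  read 'c': p1 → p5
  read 'c': p5 → p4
  read 'b': p4 → p5
  read 'a': p5 → p5
  read 'c': p5 → p4
  read 'a': p4 → p3
  read 'b': p3 → p2
  end p2, accepted
w2:
  start at p2
  read 'b': p2 → p0
  read 'c': p0 → p0
  read 'c': p0 → p0
  read 'c': p0 → p0
  read 'b': p0 → p0
  read 'b': p0 → p0
  read 'a': p0 → p0
  read 'c': p0 → p0
  read 'b': p0 → p0
  read 'a': p0 → p0
  read 'c': p0 → p0
  read 'b': p0 → p0
  read 'b': p0 → p0
  read 'a': p0 → p0
  read 'b': p0 → p0
  read 'c': p0 → p0
  end p0, rejected
w3:
  start at p2
  read 'c': p2 → p1
  read 'a': p1 → p2
  read 'a': p2 → p3
  read 'c': p3 → p0
  read 'c': p0 → p0
  read 'c': p0 → p0
  read 'c': p0 → p0
  read 'c': p0 → p0
  read 'b': p0 → p0
  read 'c': p0 → p0
  read 'b': p0 → p0
  read 'b': p0 → p0
  read 'c': p0 → p0
  read 'b': p0 → p0
  read 'b': p0 → p0
  read 'c': p0 → p0
  read 'b': p0 → p0
  read 'c': p0 → p0
  read 'b': p0 → p0
  read 'c': p0 → p0
  end p0, rejected
w4:
  start at p2
  read 'b': p2 → p0
  read 'a': p0 → p0
  read 'c': p0 → p0
  read 'c': p0 → p0
  read 'a': p0 → p0
  read 'b': p0 → p0
  read 'b': p0 → p0
  read 'c': p0 → p0
  read 'a': p0 → p0
  read 'a': p0 → p0
  read 'a': p0 → p0
  read 'c': p0 → p0
  read 'a': p0 → p0
  read 'c': p0 → p0
  read 'a': p0 → p0
  read 'c': p0 → p0
  end p0, rejected

w1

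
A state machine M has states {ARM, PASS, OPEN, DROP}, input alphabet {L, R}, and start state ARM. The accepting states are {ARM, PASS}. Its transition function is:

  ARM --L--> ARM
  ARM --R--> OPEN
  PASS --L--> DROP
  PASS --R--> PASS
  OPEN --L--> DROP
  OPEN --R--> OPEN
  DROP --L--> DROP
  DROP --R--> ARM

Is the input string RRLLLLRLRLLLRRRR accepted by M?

Trace: ARM -R-> OPEN -R-> OPEN -L-> DROP -L-> DROP -L-> DROP -L-> DROP -R-> ARM -L-> ARM -R-> OPEN -L-> DROP -L-> DROP -L-> DROP -R-> ARM -R-> OPEN -R-> OPEN -R-> OPEN
End state OPEN is not accepting.

No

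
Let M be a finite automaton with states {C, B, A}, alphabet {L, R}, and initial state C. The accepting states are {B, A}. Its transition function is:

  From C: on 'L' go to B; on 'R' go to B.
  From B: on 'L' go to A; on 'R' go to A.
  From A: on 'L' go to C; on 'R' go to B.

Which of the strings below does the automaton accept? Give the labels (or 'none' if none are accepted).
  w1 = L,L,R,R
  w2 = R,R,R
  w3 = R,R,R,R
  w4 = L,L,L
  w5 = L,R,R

w1: Trace: C -L-> B -L-> A -R-> B -R-> A  → end A, accepted
w2: Trace: C -R-> B -R-> A -R-> B  → end B, accepted
w3: Trace: C -R-> B -R-> A -R-> B -R-> A  → end A, accepted
w4: Trace: C -L-> B -L-> A -L-> C  → end C, rejected
w5: Trace: C -L-> B -R-> A -R-> B  → end B, accepted

w1, w2, w3, w5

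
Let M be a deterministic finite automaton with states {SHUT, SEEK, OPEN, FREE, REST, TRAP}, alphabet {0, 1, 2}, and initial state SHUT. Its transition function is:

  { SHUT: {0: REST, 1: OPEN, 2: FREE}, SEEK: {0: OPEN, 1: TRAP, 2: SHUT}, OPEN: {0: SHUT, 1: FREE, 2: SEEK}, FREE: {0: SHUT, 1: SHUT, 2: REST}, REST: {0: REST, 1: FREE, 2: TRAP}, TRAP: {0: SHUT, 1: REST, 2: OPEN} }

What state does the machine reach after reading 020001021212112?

SEEK

Trace: SHUT -0-> REST -2-> TRAP -0-> SHUT -0-> REST -0-> REST -1-> FREE -0-> SHUT -2-> FREE -1-> SHUT -2-> FREE -1-> SHUT -2-> FREE -1-> SHUT -1-> OPEN -2-> SEEK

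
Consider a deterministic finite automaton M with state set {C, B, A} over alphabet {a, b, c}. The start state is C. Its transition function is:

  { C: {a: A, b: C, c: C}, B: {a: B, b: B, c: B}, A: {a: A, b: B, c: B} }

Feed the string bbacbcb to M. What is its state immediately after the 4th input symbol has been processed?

B

C → C → C → A → B
After 4 symbols: B.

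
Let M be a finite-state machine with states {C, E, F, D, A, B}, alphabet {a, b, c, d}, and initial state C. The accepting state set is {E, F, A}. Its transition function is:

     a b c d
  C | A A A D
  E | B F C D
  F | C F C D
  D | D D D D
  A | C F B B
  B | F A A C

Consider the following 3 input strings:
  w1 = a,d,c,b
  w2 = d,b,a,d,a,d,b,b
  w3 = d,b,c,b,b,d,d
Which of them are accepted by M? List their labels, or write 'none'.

w1: C → A → B → A → F  → end F, accepted
w2: C → D → D → D → D → D → D → D → D  → end D, rejected
w3: C → D → D → D → D → D → D → D  → end D, rejected

w1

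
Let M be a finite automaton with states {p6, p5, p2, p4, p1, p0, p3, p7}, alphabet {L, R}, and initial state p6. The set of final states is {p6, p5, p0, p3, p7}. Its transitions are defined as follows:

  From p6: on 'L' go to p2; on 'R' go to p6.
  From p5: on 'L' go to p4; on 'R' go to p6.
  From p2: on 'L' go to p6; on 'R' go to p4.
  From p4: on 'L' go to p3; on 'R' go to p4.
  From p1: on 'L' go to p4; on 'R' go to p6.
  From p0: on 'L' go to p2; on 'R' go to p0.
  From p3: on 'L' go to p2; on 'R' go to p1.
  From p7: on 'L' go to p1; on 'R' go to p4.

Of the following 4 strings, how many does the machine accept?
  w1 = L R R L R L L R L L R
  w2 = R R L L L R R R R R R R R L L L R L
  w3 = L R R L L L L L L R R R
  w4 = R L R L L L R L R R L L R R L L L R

w1: Trace: p6 -L-> p2 -R-> p4 -R-> p4 -L-> p3 -R-> p1 -L-> p4 -L-> p3 -R-> p1 -L-> p4 -L-> p3 -R-> p1  → end p1, rejected
w2: Trace: p6 -R-> p6 -R-> p6 -L-> p2 -L-> p6 -L-> p2 -R-> p4 -R-> p4 -R-> p4 -R-> p4 -R-> p4 -R-> p4 -R-> p4 -R-> p4 -L-> p3 -L-> p2 -L-> p6 -R-> p6 -L-> p2  → end p2, rejected
w3: Trace: p6 -L-> p2 -R-> p4 -R-> p4 -L-> p3 -L-> p2 -L-> p6 -L-> p2 -L-> p6 -L-> p2 -R-> p4 -R-> p4 -R-> p4  → end p4, rejected
w4: Trace: p6 -R-> p6 -L-> p2 -R-> p4 -L-> p3 -L-> p2 -L-> p6 -R-> p6 -L-> p2 -R-> p4 -R-> p4 -L-> p3 -L-> p2 -R-> p4 -R-> p4 -L-> p3 -L-> p2 -L-> p6 -R-> p6  → end p6, accepted

1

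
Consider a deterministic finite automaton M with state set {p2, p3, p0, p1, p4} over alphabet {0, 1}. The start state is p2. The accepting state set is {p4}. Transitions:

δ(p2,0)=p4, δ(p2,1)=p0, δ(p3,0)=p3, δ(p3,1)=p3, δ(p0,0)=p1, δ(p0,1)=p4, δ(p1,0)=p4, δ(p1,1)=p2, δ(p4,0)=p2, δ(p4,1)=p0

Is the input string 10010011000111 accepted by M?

No

Trace: p2 -1-> p0 -0-> p1 -0-> p4 -1-> p0 -0-> p1 -0-> p4 -1-> p0 -1-> p4 -0-> p2 -0-> p4 -0-> p2 -1-> p0 -1-> p4 -1-> p0
End state p0 is not accepting.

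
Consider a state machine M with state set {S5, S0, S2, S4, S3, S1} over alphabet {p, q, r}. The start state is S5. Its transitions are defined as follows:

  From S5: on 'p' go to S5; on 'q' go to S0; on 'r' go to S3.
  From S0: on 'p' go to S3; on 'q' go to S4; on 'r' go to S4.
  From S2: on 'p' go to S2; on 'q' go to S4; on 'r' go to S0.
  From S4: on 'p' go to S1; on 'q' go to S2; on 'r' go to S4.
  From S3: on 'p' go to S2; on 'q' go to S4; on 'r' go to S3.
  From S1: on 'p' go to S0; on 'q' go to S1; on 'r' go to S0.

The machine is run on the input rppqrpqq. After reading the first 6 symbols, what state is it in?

S5 → S3 → S2 → S2 → S4 → S4 → S1
After 6 symbols: S1.

S1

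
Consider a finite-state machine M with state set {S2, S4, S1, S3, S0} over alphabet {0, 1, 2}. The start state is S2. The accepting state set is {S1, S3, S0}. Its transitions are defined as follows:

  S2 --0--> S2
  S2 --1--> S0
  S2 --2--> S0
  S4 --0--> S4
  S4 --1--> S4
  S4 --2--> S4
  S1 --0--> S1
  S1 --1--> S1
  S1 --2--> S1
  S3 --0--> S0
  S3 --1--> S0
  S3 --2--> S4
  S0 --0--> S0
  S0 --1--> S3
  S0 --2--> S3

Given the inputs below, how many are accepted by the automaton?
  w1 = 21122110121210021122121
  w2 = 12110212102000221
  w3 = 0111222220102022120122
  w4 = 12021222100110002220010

w1:
  start at S2
  read '2': S2 → S0
  read '1': S0 → S3
  read '1': S3 → S0
  read '2': S0 → S3
  read '2': S3 → S4
  read '1': S4 → S4
  read '1': S4 → S4
  read '0': S4 → S4
  read '1': S4 → S4
  read '2': S4 → S4
  read '1': S4 → S4
  read '2': S4 → S4
  read '1': S4 → S4
  read '0': S4 → S4
  read '0': S4 → S4
  read '2': S4 → S4
  read '1': S4 → S4
  read '1': S4 → S4
  read '2': S4 → S4
  read '2': S4 → S4
  read '1': S4 → S4
  read '2': S4 → S4
  read '1': S4 → S4
  end S4, rejected
w2:
  start at S2
  read '1': S2 → S0
  read '2': S0 → S3
  read '1': S3 → S0
  read '1': S0 → S3
  read '0': S3 → S0
  read '2': S0 → S3
  read '1': S3 → S0
  read '2': S0 → S3
  read '1': S3 → S0
  read '0': S0 → S0
  read '2': S0 → S3
  read '0': S3 → S0
  read '0': S0 → S0
  read '0': S0 → S0
  read '2': S0 → S3
  read '2': S3 → S4
  read '1': S4 → S4
  end S4, rejected
w3:
  start at S2
  read '0': S2 → S2
  read '1': S2 → S0
  read '1': S0 → S3
  read '1': S3 → S0
  read '2': S0 → S3
  read '2': S3 → S4
  read '2': S4 → S4
  read '2': S4 → S4
  read '2': S4 → S4
  read '0': S4 → S4
  read '1': S4 → S4
  read '0': S4 → S4
  read '2': S4 → S4
  read '0': S4 → S4
  read '2': S4 → S4
  read '2': S4 → S4
  read '1': S4 → S4
  read '2': S4 → S4
  read '0': S4 → S4
  read '1': S4 → S4
  read '2': S4 → S4
  read '2': S4 → S4
  end S4, rejected
w4:
  start at S2
  read '1': S2 → S0
  read '2': S0 → S3
  read '0': S3 → S0
  read '2': S0 → S3
  read '1': S3 → S0
  read '2': S0 → S3
  read '2': S3 → S4
  read '2': S4 → S4
  read '1': S4 → S4
  read '0': S4 → S4
  read '0': S4 → S4
  read '1': S4 → S4
  read '1': S4 → S4
  read '0': S4 → S4
  read '0': S4 → S4
  read '0': S4 → S4
  read '2': S4 → S4
  read '2': S4 → S4
  read '2': S4 → S4
  read '0': S4 → S4
  read '0': S4 → S4
  read '1': S4 → S4
  read '0': S4 → S4
  end S4, rejected

0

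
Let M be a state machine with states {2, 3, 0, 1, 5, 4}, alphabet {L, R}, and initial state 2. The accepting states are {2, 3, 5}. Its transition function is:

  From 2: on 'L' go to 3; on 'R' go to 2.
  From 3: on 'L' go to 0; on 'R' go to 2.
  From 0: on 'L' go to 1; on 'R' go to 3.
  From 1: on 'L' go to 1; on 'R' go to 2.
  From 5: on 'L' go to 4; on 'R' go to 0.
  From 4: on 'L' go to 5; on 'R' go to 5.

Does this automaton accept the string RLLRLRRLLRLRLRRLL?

No

start at 2
read 'R': 2 → 2
read 'L': 2 → 3
read 'L': 3 → 0
read 'R': 0 → 3
read 'L': 3 → 0
read 'R': 0 → 3
read 'R': 3 → 2
read 'L': 2 → 3
read 'L': 3 → 0
read 'R': 0 → 3
read 'L': 3 → 0
read 'R': 0 → 3
read 'L': 3 → 0
read 'R': 0 → 3
read 'R': 3 → 2
read 'L': 2 → 3
read 'L': 3 → 0
End state 0 is not accepting.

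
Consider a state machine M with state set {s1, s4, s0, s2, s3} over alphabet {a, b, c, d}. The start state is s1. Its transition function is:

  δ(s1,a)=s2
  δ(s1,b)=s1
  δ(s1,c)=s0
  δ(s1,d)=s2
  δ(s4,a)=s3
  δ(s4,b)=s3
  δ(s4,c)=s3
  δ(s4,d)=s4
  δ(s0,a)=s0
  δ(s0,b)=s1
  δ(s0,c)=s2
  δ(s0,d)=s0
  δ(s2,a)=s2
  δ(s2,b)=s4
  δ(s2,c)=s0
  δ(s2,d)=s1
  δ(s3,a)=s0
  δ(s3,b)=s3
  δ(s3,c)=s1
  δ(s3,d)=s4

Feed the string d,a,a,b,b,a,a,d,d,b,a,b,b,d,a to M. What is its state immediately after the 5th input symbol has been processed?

s3

Trace: s1 -d-> s2 -a-> s2 -a-> s2 -b-> s4 -b-> s3
After 5 symbols: s3.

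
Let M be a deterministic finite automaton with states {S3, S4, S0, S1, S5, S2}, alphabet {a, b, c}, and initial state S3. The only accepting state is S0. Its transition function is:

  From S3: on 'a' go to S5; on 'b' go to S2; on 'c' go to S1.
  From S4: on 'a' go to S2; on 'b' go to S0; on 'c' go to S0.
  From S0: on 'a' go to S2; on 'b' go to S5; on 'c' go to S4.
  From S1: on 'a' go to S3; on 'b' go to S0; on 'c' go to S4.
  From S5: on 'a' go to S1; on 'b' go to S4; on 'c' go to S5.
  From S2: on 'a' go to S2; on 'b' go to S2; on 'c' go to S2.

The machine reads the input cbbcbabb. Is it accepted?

start at S3
read 'c': S3 → S1
read 'b': S1 → S0
read 'b': S0 → S5
read 'c': S5 → S5
read 'b': S5 → S4
read 'a': S4 → S2
read 'b': S2 → S2
read 'b': S2 → S2
End state S2 is not accepting.

No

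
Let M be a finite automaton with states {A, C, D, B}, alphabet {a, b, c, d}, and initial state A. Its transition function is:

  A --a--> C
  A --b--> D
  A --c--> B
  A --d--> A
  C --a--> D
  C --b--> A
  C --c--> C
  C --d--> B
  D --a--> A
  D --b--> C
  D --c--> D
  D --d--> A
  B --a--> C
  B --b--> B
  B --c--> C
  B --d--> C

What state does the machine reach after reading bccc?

D

Trace: A -b-> D -c-> D -c-> D -c-> D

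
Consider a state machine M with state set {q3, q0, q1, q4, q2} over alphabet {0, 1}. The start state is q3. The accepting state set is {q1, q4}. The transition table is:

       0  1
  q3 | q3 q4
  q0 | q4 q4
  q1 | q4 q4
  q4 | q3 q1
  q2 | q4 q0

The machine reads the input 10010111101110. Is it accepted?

start at q3
read '1': q3 → q4
read '0': q4 → q3
read '0': q3 → q3
read '1': q3 → q4
read '0': q4 → q3
read '1': q3 → q4
read '1': q4 → q1
read '1': q1 → q4
read '1': q4 → q1
read '0': q1 → q4
read '1': q4 → q1
read '1': q1 → q4
read '1': q4 → q1
read '0': q1 → q4
End state q4 is accepting.

Yes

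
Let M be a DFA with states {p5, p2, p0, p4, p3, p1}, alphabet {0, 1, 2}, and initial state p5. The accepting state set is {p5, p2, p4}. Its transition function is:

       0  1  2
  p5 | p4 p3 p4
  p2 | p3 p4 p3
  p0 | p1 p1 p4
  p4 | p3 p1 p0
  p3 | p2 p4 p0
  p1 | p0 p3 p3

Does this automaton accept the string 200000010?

No

Trace: p5 -2-> p4 -0-> p3 -0-> p2 -0-> p3 -0-> p2 -0-> p3 -0-> p2 -1-> p4 -0-> p3
End state p3 is not accepting.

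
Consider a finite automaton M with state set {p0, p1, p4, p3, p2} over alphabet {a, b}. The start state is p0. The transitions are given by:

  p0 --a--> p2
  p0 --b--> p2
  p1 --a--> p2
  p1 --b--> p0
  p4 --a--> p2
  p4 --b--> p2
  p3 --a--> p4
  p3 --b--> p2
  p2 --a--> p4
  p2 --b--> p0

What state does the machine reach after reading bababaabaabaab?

Trace: p0 -b-> p2 -a-> p4 -b-> p2 -a-> p4 -b-> p2 -a-> p4 -a-> p2 -b-> p0 -a-> p2 -a-> p4 -b-> p2 -a-> p4 -a-> p2 -b-> p0

p0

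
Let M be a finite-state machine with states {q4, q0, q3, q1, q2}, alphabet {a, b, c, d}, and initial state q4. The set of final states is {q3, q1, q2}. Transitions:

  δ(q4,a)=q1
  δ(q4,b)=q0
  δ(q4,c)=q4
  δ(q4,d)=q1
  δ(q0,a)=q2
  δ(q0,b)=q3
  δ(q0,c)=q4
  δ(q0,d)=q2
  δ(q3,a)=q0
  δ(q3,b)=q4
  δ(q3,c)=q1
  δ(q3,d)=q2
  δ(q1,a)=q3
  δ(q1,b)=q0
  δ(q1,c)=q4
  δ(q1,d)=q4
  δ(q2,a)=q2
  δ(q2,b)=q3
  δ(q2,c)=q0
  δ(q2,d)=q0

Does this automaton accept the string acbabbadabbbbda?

Trace: q4 -a-> q1 -c-> q4 -b-> q0 -a-> q2 -b-> q3 -b-> q4 -a-> q1 -d-> q4 -a-> q1 -b-> q0 -b-> q3 -b-> q4 -b-> q0 -d-> q2 -a-> q2
End state q2 is accepting.

Yes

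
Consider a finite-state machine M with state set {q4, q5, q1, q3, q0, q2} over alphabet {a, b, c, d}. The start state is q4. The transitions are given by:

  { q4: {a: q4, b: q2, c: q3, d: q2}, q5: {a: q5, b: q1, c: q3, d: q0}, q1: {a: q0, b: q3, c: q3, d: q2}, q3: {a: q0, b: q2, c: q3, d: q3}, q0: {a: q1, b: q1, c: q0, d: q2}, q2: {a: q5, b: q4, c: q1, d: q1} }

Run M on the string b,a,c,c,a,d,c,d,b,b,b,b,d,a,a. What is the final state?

start at q4
read 'b': q4 → q2
read 'a': q2 → q5
read 'c': q5 → q3
read 'c': q3 → q3
read 'a': q3 → q0
read 'd': q0 → q2
read 'c': q2 → q1
read 'd': q1 → q2
read 'b': q2 → q4
read 'b': q4 → q2
read 'b': q2 → q4
read 'b': q4 → q2
read 'd': q2 → q1
read 'a': q1 → q0
read 'a': q0 → q1

q1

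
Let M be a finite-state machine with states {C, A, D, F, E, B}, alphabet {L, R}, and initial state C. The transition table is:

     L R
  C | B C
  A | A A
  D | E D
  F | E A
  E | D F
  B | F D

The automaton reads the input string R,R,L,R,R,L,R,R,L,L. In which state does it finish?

start at C
read 'R': C → C
read 'R': C → C
read 'L': C → B
read 'R': B → D
read 'R': D → D
read 'L': D → E
read 'R': E → F
read 'R': F → A
read 'L': A → A
read 'L': A → A

A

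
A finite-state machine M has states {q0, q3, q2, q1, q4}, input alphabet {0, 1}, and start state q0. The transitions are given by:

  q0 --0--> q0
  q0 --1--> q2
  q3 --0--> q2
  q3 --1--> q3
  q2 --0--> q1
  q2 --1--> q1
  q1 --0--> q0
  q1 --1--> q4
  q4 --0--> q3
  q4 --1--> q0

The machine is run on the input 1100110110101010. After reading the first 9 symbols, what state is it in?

q0 → q2 → q1 → q0 → q0 → q2 → q1 → q0 → q2 → q1
After 9 symbols: q1.

q1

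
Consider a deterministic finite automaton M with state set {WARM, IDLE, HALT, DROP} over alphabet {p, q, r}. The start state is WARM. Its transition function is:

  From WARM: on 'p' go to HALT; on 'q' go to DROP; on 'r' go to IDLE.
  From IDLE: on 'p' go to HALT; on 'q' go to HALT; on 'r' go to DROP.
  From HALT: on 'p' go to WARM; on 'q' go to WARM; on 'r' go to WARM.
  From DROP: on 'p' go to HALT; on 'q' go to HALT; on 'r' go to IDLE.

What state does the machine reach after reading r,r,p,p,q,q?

HALT

WARM → IDLE → DROP → HALT → WARM → DROP → HALT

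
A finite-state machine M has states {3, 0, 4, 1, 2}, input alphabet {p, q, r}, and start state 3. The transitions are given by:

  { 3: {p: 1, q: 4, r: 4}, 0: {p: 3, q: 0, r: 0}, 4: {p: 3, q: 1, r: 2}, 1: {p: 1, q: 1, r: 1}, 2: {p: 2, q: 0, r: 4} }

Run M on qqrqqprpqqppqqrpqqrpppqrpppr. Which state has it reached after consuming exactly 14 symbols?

1

3 → 4 → 1 → 1 → 1 → 1 → 1 → 1 → 1 → 1 → 1 → 1 → 1 → 1 → 1
After 14 symbols: 1.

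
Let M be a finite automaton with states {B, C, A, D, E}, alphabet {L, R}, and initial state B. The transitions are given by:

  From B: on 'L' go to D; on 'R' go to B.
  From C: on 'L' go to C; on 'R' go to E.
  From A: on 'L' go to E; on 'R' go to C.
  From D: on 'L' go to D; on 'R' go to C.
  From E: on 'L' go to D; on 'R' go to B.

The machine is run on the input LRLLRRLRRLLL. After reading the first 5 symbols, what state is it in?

E

start at B
read 'L': B → D
read 'R': D → C
read 'L': C → C
read 'L': C → C
read 'R': C → E
After 5 symbols: E.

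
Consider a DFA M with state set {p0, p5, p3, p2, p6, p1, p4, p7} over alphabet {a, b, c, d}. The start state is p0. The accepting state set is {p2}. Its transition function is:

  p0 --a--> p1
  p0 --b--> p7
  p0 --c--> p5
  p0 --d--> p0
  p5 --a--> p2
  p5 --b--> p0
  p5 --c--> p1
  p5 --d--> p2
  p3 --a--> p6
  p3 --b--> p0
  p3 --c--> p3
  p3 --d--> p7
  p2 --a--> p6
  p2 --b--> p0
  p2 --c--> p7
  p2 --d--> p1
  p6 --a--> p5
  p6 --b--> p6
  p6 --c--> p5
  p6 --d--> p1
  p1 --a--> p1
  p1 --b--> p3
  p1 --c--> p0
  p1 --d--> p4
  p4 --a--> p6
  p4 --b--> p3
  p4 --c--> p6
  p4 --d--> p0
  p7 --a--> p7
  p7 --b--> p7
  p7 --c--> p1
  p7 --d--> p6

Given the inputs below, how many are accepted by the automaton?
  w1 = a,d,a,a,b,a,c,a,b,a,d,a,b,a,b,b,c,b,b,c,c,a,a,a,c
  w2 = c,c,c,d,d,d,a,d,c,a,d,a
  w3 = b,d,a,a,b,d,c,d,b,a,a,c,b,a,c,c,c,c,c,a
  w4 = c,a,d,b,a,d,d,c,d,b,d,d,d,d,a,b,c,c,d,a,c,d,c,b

w1: p0 → p1 → p4 → p6 → p5 → p0 → p1 → p0 → p1 → p3 → p6 → p1 → p1 → p3 → p6 → p6 → p6 → p5 → p0 → p7 → p1 → p0 → p1 → p1 → p1 → p0  → end p0, rejected
w2: p0 → p5 → p1 → p0 → p0 → p0 → p0 → p1 → p4 → p6 → p5 → p2 → p6  → end p6, rejected
w3: p0 → p7 → p6 → p5 → p2 → p0 → p0 → p5 → p2 → p0 → p1 → p1 → p0 → p7 → p7 → p1 → p0 → p5 → p1 → p0 → p1  → end p1, rejected
w4: p0 → p5 → p2 → p1 → p3 → p6 → p1 → p4 → p6 → p1 → p3 → p7 → p6 → p1 → p4 → p6 → p6 → p5 → p1 → p4 → p6 → p5 → p2 → p7 → p7  → end p7, rejected

0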